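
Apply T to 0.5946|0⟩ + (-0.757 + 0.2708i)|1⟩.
0.5946|0⟩ + (-0.7268 - 0.3438i)|1⟩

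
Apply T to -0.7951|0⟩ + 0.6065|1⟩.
-0.7951|0⟩ + (0.4289 + 0.4289i)|1⟩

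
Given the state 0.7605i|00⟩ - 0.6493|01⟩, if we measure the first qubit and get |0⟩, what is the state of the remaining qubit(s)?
0.7605i|0⟩ - 0.6493|1⟩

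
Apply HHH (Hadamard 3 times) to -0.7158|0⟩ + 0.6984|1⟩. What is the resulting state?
-0.0123|0⟩ - |1⟩

H² = I, so H^3 = H: a single Hadamard. With (a, b) = (-0.7158, 0.6984), H gives ((a + b)/√2, (a − b)/√2) = (-0.0123, -1).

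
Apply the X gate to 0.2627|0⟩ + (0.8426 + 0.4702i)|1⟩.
(0.8426 + 0.4702i)|0⟩ + 0.2627|1⟩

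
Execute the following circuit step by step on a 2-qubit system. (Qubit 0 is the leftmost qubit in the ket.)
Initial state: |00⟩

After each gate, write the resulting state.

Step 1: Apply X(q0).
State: |10⟩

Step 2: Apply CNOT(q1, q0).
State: |10⟩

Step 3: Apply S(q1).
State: |10⟩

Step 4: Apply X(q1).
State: |11⟩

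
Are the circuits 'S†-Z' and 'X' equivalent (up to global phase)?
No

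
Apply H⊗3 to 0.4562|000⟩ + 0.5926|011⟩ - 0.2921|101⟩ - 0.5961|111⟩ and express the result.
0.05678|000⟩ + 0.2658|001⟩ + 0.05926|010⟩ + 0.2633|011⟩ + 0.6848|100⟩ - 0.3623|101⟩ - 0.1557|110⟩ + 0.4783|111⟩

H⊗3 gives amp(|y⟩) = (1/2√2) Σ_x (−1)^(x·y) amp(|x⟩), where x·y is the number of positions in which both x and y have a 1.
|000⟩: (0.4562 + 0.5926 - 0.2921 - 0.5961)/(2√2) = 0.05678
|001⟩: (0.4562 - 0.5926 + 0.2921 + 0.5961)/(2√2) = 0.2658
|010⟩: (0.4562 - 0.5926 - 0.2921 + 0.5961)/(2√2) = 0.05926
|011⟩: (0.4562 + 0.5926 + 0.2921 - 0.5961)/(2√2) = 0.2633
|100⟩: (0.4562 + 0.5926 + 0.2921 + 0.5961)/(2√2) = 0.6848
|101⟩: (0.4562 - 0.5926 - 0.2921 - 0.5961)/(2√2) = -0.3623
|110⟩: (0.4562 - 0.5926 + 0.2921 - 0.5961)/(2√2) = -0.1557
|111⟩: (0.4562 + 0.5926 - 0.2921 + 0.5961)/(2√2) = 0.4783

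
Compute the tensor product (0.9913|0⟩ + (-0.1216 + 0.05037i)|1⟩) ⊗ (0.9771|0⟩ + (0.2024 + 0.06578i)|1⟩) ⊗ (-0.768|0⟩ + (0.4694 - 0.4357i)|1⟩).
-0.7439|000⟩ + (0.4547 - 0.422i)|001⟩ + (-0.1541 - 0.05008i)|010⟩ + (0.1226 - 0.05681i)|011⟩ + (0.09125 - 0.0378i)|100⟩ + (-0.03433 + 0.07487i)|101⟩ + (0.02145 - 0.001687i)|110⟩ + (-0.01215 + 0.0132i)|111⟩

amp(|b₁b₂…⟩) = product of the factor amplitudes for bits b₁, b₂, …; only kets whose every factor amplitude is nonzero survive.
|000⟩: (0.9913)(0.9771)(-0.768) = -0.7439
|001⟩: (0.9913)(0.9771)(0.4694 - 0.4357i) = (0.4547 - 0.422i)
|010⟩: (0.9913)(0.2024 + 0.06578i)(-0.768) = (-0.1541 - 0.05008i)
|011⟩: (0.9913)(0.2024 + 0.06578i)(0.4694 - 0.4357i) = (0.1226 - 0.05681i)
|100⟩: (-0.1216 + 0.05037i)(0.9771)(-0.768) = (0.09125 - 0.0378i)
|101⟩: (-0.1216 + 0.05037i)(0.9771)(0.4694 - 0.4357i) = (-0.03433 + 0.07487i)
|110⟩: (-0.1216 + 0.05037i)(0.2024 + 0.06578i)(-0.768) = (0.02145 - 0.001687i)
|111⟩: (-0.1216 + 0.05037i)(0.2024 + 0.06578i)(0.4694 - 0.4357i) = (-0.01215 + 0.0132i)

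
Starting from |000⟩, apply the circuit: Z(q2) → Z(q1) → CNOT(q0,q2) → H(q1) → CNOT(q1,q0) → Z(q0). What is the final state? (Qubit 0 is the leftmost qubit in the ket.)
1/√2|000⟩ - 1/√2|110⟩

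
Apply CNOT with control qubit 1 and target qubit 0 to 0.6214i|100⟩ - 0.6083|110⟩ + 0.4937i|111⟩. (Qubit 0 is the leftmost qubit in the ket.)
-0.6083|010⟩ + 0.4937i|011⟩ + 0.6214i|100⟩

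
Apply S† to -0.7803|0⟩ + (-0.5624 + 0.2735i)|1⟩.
-0.7803|0⟩ + (0.2735 + 0.5624i)|1⟩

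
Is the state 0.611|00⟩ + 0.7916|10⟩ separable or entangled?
Separable

Writing the state as a|00⟩ + b|01⟩ + c|10⟩ + d|11⟩, it is a product state iff ad − bc = 0.
Here (a, b, c, d) = (0.611, 0, 0.7916, 0): ad − bc = (0.611)(0) − (0)(0.7916) = 0, so the state is separable.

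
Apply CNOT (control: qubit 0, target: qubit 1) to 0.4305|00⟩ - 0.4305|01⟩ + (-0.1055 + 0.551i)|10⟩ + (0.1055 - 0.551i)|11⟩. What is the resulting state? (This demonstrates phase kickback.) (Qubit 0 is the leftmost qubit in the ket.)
0.4305|00⟩ - 0.4305|01⟩ + (0.1055 - 0.551i)|10⟩ + (-0.1055 + 0.551i)|11⟩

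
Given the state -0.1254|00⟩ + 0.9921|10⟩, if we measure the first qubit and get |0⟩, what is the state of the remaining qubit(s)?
-|0⟩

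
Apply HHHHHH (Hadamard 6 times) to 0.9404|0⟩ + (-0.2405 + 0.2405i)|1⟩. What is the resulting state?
0.9404|0⟩ + (-0.2405 + 0.2405i)|1⟩

H² = I, so an even number of Hadamards cancels: H^6 = I and the state is unchanged.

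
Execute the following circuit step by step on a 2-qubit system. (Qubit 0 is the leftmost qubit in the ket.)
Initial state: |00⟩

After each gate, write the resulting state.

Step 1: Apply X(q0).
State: |10⟩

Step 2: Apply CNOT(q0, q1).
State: |11⟩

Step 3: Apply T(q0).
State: (1/√2 + (1/√2)i)|11⟩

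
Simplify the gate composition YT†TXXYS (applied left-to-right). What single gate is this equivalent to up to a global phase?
S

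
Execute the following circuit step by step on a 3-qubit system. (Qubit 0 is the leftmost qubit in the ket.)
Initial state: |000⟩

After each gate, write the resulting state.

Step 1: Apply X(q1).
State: |010⟩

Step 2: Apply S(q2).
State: |010⟩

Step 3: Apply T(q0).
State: |010⟩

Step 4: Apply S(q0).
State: |010⟩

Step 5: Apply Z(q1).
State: -|010⟩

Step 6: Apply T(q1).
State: (-1/√2 - (1/√2)i)|010⟩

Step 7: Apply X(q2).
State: (-1/√2 - (1/√2)i)|011⟩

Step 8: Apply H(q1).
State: (-1/2 - (1/2)i)|001⟩ + (1/2 + (1/2)i)|011⟩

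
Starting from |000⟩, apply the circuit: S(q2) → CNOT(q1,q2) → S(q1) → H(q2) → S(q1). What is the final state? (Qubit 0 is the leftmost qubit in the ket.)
1/√2|000⟩ + 1/√2|001⟩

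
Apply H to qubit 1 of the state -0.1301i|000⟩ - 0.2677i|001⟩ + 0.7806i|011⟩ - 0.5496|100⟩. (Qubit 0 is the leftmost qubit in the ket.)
-0.09199i|000⟩ + 0.3627i|001⟩ - 0.09199i|010⟩ - 0.7413i|011⟩ - 0.3886|100⟩ - 0.3886|110⟩

H on qubit 1 mixes each pair of kets that differ only in qubit 1: amplitudes (a, b) of (|…0…⟩, |…1…⟩) become ((a + b)/√2, (a − b)/√2). Kets absent from the input have amplitude 0.
(|000⟩, |010⟩): (a, b) = (-0.1301i, 0) → (-0.09199i, -0.09199i)
(|001⟩, |011⟩): (a, b) = (-0.2677i, 0.7806i) → (0.3627i, -0.7413i)
(|100⟩, |110⟩): (a, b) = (-0.5496, 0) → (-0.3886, -0.3886)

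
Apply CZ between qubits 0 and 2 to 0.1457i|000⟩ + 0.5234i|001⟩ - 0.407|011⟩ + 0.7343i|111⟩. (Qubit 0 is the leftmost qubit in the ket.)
0.1457i|000⟩ + 0.5234i|001⟩ - 0.407|011⟩ - 0.7343i|111⟩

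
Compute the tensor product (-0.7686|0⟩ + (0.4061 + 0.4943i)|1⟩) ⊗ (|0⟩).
-0.7686|00⟩ + (0.4061 + 0.4943i)|10⟩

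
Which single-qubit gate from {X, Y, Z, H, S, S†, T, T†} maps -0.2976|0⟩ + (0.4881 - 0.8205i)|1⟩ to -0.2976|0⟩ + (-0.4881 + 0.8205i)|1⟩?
Z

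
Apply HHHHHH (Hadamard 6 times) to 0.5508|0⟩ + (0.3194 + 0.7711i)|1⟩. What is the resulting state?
0.5508|0⟩ + (0.3194 + 0.7711i)|1⟩

H² = I, so an even number of Hadamards cancels: H^6 = I and the state is unchanged.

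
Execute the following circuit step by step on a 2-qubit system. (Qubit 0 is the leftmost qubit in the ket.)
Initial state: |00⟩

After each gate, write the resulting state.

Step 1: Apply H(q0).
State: 1/√2|00⟩ + 1/√2|10⟩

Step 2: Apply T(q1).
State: 1/√2|00⟩ + 1/√2|10⟩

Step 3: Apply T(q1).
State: 1/√2|00⟩ + 1/√2|10⟩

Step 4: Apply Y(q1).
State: (1/√2)i|01⟩ + (1/√2)i|11⟩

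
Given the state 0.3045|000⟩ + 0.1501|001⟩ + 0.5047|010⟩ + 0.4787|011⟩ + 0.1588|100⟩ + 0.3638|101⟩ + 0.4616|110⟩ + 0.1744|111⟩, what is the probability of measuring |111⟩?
0.03042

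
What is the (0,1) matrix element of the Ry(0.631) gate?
-0.3103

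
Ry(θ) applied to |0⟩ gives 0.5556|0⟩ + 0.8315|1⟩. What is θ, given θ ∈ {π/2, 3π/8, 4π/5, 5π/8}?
5π/8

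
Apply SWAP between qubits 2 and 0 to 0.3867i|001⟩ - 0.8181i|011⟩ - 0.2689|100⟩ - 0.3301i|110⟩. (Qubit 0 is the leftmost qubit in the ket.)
-0.2689|001⟩ - 0.3301i|011⟩ + 0.3867i|100⟩ - 0.8181i|110⟩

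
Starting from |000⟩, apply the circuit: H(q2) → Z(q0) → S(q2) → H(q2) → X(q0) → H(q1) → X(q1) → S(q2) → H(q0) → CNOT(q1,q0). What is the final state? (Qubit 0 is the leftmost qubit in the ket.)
(0.25 + 0.25i)|000⟩ + (0.25 + 0.25i)|001⟩ + (-0.25 - 0.25i)|010⟩ + (-0.25 - 0.25i)|011⟩ + (-0.25 - 0.25i)|100⟩ + (-0.25 - 0.25i)|101⟩ + (0.25 + 0.25i)|110⟩ + (0.25 + 0.25i)|111⟩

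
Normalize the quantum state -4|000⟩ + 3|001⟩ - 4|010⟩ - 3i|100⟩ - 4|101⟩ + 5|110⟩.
-0.4193|000⟩ + 0.3145|001⟩ - 0.4193|010⟩ - 0.3145i|100⟩ - 0.4193|101⟩ + 0.5241|110⟩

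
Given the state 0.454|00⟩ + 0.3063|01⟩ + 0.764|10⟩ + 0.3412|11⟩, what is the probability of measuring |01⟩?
0.09382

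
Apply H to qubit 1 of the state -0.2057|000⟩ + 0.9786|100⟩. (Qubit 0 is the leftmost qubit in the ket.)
-0.1455|000⟩ - 0.1455|010⟩ + 0.692|100⟩ + 0.692|110⟩

H on qubit 1 mixes each pair of kets that differ only in qubit 1: amplitudes (a, b) of (|…0…⟩, |…1…⟩) become ((a + b)/√2, (a − b)/√2). Kets absent from the input have amplitude 0.
(|000⟩, |010⟩): (a, b) = (-0.2057, 0) → (-0.1455, -0.1455)
(|100⟩, |110⟩): (a, b) = (0.9786, 0) → (0.692, 0.692)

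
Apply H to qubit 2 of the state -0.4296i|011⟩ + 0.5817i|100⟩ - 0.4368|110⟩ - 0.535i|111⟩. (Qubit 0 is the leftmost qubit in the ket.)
-0.3038i|010⟩ + 0.3038i|011⟩ + 0.4113i|100⟩ + 0.4113i|101⟩ + (-0.3089 - 0.3783i)|110⟩ + (-0.3089 + 0.3783i)|111⟩

H on qubit 2 mixes each pair of kets that differ only in qubit 2: amplitudes (a, b) of (|…0…⟩, |…1…⟩) become ((a + b)/√2, (a − b)/√2). Kets absent from the input have amplitude 0.
(|010⟩, |011⟩): (a, b) = (0, -0.4296i) → (-0.3038i, 0.3038i)
(|100⟩, |101⟩): (a, b) = (0.5817i, 0) → (0.4113i, 0.4113i)
(|110⟩, |111⟩): (a, b) = (-0.4368, -0.535i) → ((-0.3089 - 0.3783i), (-0.3089 + 0.3783i))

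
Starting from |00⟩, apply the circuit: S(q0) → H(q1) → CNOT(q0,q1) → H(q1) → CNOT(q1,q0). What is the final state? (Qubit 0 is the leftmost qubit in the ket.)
|00⟩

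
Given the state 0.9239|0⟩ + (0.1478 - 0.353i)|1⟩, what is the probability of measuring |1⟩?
0.1465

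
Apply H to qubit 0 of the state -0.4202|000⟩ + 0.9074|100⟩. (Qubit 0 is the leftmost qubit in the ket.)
0.3445|000⟩ - 0.9388|100⟩

H on qubit 0 mixes each pair of kets that differ only in qubit 0: amplitudes (a, b) of (|…0…⟩, |…1…⟩) become ((a + b)/√2, (a − b)/√2). Kets absent from the input have amplitude 0.
(|000⟩, |100⟩): (a, b) = (-0.4202, 0.9074) → (0.3445, -0.9388)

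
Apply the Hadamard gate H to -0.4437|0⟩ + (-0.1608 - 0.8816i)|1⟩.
(-0.4274 - 0.6234i)|0⟩ + (-0.2 + 0.6234i)|1⟩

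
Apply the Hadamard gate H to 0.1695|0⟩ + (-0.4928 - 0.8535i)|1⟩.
(-0.2286 - 0.6035i)|0⟩ + (0.4683 + 0.6035i)|1⟩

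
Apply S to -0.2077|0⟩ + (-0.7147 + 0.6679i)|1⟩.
-0.2077|0⟩ + (-0.6679 - 0.7147i)|1⟩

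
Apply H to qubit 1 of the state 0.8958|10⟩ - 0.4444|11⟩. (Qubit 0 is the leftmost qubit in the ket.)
0.3192|10⟩ + 0.9477|11⟩

H on qubit 1 mixes each pair of kets that differ only in qubit 1: amplitudes (a, b) of (|…0…⟩, |…1…⟩) become ((a + b)/√2, (a − b)/√2). Kets absent from the input have amplitude 0.
(|10⟩, |11⟩): (a, b) = (0.8958, -0.4444) → (0.3192, 0.9477)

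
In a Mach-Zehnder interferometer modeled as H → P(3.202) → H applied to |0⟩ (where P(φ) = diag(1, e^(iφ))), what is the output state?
(0.000912 - 0.03019i)|0⟩ + (0.9991 + 0.03019i)|1⟩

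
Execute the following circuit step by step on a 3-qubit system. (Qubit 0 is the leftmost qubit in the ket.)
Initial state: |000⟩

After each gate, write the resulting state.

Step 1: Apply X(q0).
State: |100⟩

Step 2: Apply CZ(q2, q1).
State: |100⟩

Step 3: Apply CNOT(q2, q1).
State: |100⟩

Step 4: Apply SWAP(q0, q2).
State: |001⟩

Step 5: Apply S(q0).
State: |001⟩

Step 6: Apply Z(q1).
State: |001⟩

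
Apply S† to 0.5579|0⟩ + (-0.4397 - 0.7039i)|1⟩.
0.5579|0⟩ + (-0.7039 + 0.4397i)|1⟩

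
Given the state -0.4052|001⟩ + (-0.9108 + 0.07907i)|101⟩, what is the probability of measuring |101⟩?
0.8358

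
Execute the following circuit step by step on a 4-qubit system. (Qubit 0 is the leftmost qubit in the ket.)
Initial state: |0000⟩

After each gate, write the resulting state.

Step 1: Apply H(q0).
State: 1/√2|0000⟩ + 1/√2|1000⟩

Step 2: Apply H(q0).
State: |0000⟩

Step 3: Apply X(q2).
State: |0010⟩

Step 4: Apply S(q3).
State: |0010⟩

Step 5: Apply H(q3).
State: 1/√2|0010⟩ + 1/√2|0011⟩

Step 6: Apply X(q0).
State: 1/√2|1010⟩ + 1/√2|1011⟩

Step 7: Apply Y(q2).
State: -(1/√2)i|1000⟩ - (1/√2)i|1001⟩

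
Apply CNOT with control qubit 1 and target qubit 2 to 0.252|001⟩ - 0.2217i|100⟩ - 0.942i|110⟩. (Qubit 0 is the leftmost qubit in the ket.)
0.252|001⟩ - 0.2217i|100⟩ - 0.942i|111⟩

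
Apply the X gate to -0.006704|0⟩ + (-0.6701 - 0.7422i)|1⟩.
(-0.6701 - 0.7422i)|0⟩ - 0.006704|1⟩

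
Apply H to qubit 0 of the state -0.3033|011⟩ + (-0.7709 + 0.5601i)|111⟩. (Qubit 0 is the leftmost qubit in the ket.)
(-0.7596 + 0.3961i)|011⟩ + (0.3306 - 0.3961i)|111⟩

H on qubit 0 mixes each pair of kets that differ only in qubit 0: amplitudes (a, b) of (|…0…⟩, |…1…⟩) become ((a + b)/√2, (a − b)/√2). Kets absent from the input have amplitude 0.
(|011⟩, |111⟩): (a, b) = (-0.3033, (-0.7709 + 0.5601i)) → ((-0.7596 + 0.3961i), (0.3306 - 0.3961i))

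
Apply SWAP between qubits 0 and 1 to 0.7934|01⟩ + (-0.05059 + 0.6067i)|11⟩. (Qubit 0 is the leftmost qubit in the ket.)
0.7934|10⟩ + (-0.05059 + 0.6067i)|11⟩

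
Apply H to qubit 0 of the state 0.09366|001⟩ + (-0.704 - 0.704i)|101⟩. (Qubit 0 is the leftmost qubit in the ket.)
(-0.4316 - 0.4978i)|001⟩ + (0.564 + 0.4978i)|101⟩

H on qubit 0 mixes each pair of kets that differ only in qubit 0: amplitudes (a, b) of (|…0…⟩, |…1…⟩) become ((a + b)/√2, (a − b)/√2). Kets absent from the input have amplitude 0.
(|001⟩, |101⟩): (a, b) = (0.09366, (-0.704 - 0.704i)) → ((-0.4316 - 0.4978i), (0.564 + 0.4978i))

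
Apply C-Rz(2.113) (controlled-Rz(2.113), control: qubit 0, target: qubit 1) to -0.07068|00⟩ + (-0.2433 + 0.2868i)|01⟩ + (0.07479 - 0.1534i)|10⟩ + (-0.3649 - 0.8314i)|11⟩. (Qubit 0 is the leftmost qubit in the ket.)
-0.07068|00⟩ + (-0.2433 + 0.2868i)|01⟩ + (-0.09677 - 0.1406i)|10⟩ + (0.5443 - 0.7267i)|11⟩

C-Rz(2.113) leaves the control-|0⟩ kets |00⟩, |01⟩ unchanged and applies Rz(2.113) to qubit 1 on the control-|1⟩ pair (|10⟩, |11⟩).
Rz(2.113) = [[e^(−iθ/2), 0], [0, e^(iθ/2)]] with e^(±iθ/2) = cos(θ/2) ± i·sin(θ/2); θ = 2.113, cos(θ/2) ≈ 0.491922, sin(θ/2) ≈ 0.870639.
With a = amp(|10⟩) = (0.07479 - 0.1534i) and b = amp(|11⟩) = (-0.3649 - 0.8314i):
new amp(|10⟩) = (0.491922 - 0.870639i)·a = (-0.09677 - 0.1406i)
new amp(|11⟩) = (0.491922 + 0.870639i)·b = (0.5443 - 0.7267i)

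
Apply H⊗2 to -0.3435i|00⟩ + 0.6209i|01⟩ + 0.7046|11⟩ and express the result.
(0.3523 + 0.1387i)|00⟩ + (-0.3523 - 0.4822i)|01⟩ + (-0.3523 + 0.1387i)|10⟩ + (0.3523 - 0.4822i)|11⟩

H⊗2 gives amp(|y⟩) = (1/2) Σ_x (−1)^(x·y) amp(|x⟩), where x·y is the number of positions in which both x and y have a 1.
|00⟩: (-0.3435i + 0.6209i + 0.7046)/2 = (0.3523 + 0.1387i)
|01⟩: (-0.3435i - 0.6209i - 0.7046)/2 = (-0.3523 - 0.4822i)
|10⟩: (-0.3435i + 0.6209i - 0.7046)/2 = (-0.3523 + 0.1387i)
|11⟩: (-0.3435i - 0.6209i + 0.7046)/2 = (0.3523 - 0.4822i)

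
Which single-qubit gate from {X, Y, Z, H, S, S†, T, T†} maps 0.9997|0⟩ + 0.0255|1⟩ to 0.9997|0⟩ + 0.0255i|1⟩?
S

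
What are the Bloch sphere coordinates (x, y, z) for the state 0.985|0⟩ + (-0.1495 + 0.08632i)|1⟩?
(-0.2945, 0.1701, 0.9404)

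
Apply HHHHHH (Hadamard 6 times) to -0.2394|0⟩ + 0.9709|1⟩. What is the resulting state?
-0.2394|0⟩ + 0.9709|1⟩

H² = I, so an even number of Hadamards cancels: H^6 = I and the state is unchanged.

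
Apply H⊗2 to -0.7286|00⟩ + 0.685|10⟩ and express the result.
-0.0218|00⟩ - 0.0218|01⟩ - 0.7068|10⟩ - 0.7068|11⟩

H⊗2 gives amp(|y⟩) = (1/2) Σ_x (−1)^(x·y) amp(|x⟩), where x·y is the number of positions in which both x and y have a 1.
|00⟩: (-0.7286 + 0.685)/2 = -0.0218
|01⟩: (-0.7286 + 0.685)/2 = -0.0218
|10⟩: (-0.7286 - 0.685)/2 = -0.7068
|11⟩: (-0.7286 - 0.685)/2 = -0.7068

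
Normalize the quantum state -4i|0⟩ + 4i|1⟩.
-(1/√2)i|0⟩ + (1/√2)i|1⟩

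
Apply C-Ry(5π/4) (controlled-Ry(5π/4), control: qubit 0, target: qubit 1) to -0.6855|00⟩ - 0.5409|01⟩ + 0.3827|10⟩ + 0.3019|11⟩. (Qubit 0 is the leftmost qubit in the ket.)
-0.6855|00⟩ - 0.5409|01⟩ - 0.4254|10⟩ + 0.238|11⟩

C-Ry(5π/4) leaves the control-|0⟩ kets |00⟩, |01⟩ unchanged and applies Ry(5π/4) to qubit 1 on the control-|1⟩ pair (|10⟩, |11⟩).
Ry(5π/4) = [[cos(θ/2), −sin(θ/2)], [sin(θ/2), cos(θ/2)]]; θ = 5π/4, cos(θ/2) ≈ -0.382683, sin(θ/2) ≈ 0.92388.
With a = amp(|10⟩) = 0.3827 and b = amp(|11⟩) = 0.3019:
new amp(|10⟩) = (-0.382683)·a + (-0.92388)·b = -0.4254
new amp(|11⟩) = (0.92388)·a + (-0.382683)·b = 0.238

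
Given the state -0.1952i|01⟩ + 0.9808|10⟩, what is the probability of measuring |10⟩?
0.962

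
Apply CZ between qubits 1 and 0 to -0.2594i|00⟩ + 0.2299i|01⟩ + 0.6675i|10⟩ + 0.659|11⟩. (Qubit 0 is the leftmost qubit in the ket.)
-0.2594i|00⟩ + 0.2299i|01⟩ + 0.6675i|10⟩ - 0.659|11⟩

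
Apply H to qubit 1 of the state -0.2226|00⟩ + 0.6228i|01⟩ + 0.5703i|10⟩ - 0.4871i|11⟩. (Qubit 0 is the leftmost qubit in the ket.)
(-0.1574 + 0.4404i)|00⟩ + (-0.1574 - 0.4404i)|01⟩ + 0.05883i|10⟩ + 0.7477i|11⟩

H on qubit 1 mixes each pair of kets that differ only in qubit 1: amplitudes (a, b) of (|…0…⟩, |…1…⟩) become ((a + b)/√2, (a − b)/√2). Kets absent from the input have amplitude 0.
(|00⟩, |01⟩): (a, b) = (-0.2226, 0.6228i) → ((-0.1574 + 0.4404i), (-0.1574 - 0.4404i))
(|10⟩, |11⟩): (a, b) = (0.5703i, -0.4871i) → (0.05883i, 0.7477i)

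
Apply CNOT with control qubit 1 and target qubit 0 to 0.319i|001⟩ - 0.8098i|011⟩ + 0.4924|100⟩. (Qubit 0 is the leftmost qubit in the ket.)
0.319i|001⟩ + 0.4924|100⟩ - 0.8098i|111⟩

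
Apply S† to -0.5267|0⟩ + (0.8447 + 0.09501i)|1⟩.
-0.5267|0⟩ + (0.09501 - 0.8447i)|1⟩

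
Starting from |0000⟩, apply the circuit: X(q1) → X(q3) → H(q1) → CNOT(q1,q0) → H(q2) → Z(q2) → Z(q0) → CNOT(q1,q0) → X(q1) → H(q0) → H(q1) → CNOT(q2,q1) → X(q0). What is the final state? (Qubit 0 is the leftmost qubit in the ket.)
1/2|0001⟩ - 1/2|0111⟩ + 1/2|1001⟩ - 1/2|1111⟩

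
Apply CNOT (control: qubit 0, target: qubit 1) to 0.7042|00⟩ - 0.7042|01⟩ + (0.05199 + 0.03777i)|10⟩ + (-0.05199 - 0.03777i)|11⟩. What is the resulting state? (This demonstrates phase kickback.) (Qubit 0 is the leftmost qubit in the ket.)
0.7042|00⟩ - 0.7042|01⟩ + (-0.05199 - 0.03777i)|10⟩ + (0.05199 + 0.03777i)|11⟩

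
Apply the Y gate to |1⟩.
-i|0⟩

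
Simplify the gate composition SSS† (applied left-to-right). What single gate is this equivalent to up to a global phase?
S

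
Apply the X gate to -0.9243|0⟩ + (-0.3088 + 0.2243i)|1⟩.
(-0.3088 + 0.2243i)|0⟩ - 0.9243|1⟩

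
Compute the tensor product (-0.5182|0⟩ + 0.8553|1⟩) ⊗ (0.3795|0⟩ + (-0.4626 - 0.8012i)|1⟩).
-0.1967|00⟩ + (0.2397 + 0.4152i)|01⟩ + 0.3246|10⟩ + (-0.3957 - 0.6853i)|11⟩

amp(|b₁b₂…⟩) = product of the factor amplitudes for bits b₁, b₂, …; only kets whose every factor amplitude is nonzero survive.
|00⟩: (-0.5182)(0.3795) = -0.1967
|01⟩: (-0.5182)(-0.4626 - 0.8012i) = (0.2397 + 0.4152i)
|10⟩: (0.8553)(0.3795) = 0.3246
|11⟩: (0.8553)(-0.4626 - 0.8012i) = (-0.3957 - 0.6853i)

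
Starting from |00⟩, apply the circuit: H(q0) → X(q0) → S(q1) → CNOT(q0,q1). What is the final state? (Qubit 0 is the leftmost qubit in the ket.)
1/√2|00⟩ + 1/√2|11⟩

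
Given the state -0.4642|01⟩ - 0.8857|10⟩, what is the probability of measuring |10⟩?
0.7845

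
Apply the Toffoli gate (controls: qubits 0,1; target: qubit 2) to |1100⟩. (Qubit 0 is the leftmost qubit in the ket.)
|1110⟩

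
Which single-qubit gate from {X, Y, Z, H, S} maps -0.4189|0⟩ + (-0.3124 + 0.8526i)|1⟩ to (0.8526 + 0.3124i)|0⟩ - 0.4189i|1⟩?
Y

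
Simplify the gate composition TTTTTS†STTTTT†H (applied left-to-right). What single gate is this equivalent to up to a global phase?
H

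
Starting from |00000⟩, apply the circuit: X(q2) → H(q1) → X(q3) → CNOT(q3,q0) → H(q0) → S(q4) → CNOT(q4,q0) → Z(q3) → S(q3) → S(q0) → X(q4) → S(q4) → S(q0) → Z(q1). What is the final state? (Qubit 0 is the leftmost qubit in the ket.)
1/2|00111⟩ - 1/2|01111⟩ + 1/2|10111⟩ - 1/2|11111⟩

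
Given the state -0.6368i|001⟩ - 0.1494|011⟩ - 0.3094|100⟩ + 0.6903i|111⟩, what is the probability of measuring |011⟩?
0.02232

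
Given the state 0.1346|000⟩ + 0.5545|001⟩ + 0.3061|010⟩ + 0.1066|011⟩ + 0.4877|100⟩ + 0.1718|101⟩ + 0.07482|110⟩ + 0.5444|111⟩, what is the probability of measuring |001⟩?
0.3075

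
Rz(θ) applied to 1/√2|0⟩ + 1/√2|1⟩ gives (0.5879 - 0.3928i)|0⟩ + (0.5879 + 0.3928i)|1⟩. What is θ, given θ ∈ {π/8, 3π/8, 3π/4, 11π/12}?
3π/8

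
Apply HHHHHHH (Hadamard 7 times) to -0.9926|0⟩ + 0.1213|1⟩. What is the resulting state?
-0.6161|0⟩ - 0.7876|1⟩

H² = I, so H^7 = H: a single Hadamard. With (a, b) = (-0.9926, 0.1213), H gives ((a + b)/√2, (a − b)/√2) = (-0.6161, -0.7876).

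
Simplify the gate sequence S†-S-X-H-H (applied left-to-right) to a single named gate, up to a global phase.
X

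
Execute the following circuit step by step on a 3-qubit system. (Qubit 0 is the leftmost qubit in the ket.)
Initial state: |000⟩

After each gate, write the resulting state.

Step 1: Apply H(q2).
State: 1/√2|000⟩ + 1/√2|001⟩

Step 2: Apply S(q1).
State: 1/√2|000⟩ + 1/√2|001⟩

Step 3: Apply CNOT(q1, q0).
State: 1/√2|000⟩ + 1/√2|001⟩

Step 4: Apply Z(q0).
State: 1/√2|000⟩ + 1/√2|001⟩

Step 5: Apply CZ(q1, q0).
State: 1/√2|000⟩ + 1/√2|001⟩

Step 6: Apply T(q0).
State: 1/√2|000⟩ + 1/√2|001⟩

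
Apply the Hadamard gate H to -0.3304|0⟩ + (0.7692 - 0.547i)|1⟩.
(0.3103 - 0.3868i)|0⟩ + (-0.7775 + 0.3868i)|1⟩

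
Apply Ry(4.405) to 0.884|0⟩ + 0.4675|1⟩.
-0.8993|0⟩ + 0.4373|1⟩

Ry(4.405) = [[cos(θ/2), −sin(θ/2)], [sin(θ/2), cos(θ/2)]]; θ = 4.405, cos(θ/2) ≈ -0.590521, sin(θ/2) ≈ 0.807023.
With a = amp(|0⟩) = 0.884 and b = amp(|1⟩) = 0.4675:
new amp(|0⟩) = (-0.590521)·a + (-0.807023)·b = -0.8993
new amp(|1⟩) = (0.807023)·a + (-0.590521)·b = 0.4373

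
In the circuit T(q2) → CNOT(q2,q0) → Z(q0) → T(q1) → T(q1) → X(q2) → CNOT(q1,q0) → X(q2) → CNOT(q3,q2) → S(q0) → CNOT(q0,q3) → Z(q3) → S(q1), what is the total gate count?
13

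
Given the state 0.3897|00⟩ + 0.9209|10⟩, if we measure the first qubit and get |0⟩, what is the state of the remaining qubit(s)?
|0⟩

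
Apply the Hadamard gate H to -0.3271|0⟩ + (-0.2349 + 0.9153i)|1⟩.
(-0.3974 + 0.6472i)|0⟩ + (-0.0652 - 0.6472i)|1⟩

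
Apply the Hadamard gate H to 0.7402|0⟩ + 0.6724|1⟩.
0.9989|0⟩ + 0.04794|1⟩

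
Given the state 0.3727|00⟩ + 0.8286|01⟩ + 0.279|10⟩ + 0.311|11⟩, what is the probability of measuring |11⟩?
0.09672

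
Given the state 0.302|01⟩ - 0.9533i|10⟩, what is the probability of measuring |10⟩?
0.9088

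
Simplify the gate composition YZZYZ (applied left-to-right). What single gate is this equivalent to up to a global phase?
Z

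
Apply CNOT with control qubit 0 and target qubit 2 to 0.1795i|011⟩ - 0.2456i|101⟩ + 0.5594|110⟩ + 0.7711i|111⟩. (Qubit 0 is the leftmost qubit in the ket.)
0.1795i|011⟩ - 0.2456i|100⟩ + 0.7711i|110⟩ + 0.5594|111⟩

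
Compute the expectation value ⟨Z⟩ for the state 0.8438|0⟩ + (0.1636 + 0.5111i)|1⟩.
0.424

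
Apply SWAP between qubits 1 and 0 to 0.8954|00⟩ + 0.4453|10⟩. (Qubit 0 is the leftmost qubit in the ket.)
0.8954|00⟩ + 0.4453|01⟩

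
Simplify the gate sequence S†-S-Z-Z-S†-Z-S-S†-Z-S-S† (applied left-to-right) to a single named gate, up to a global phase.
S†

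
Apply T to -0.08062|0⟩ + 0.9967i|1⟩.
-0.08062|0⟩ + (-0.7048 + 0.7048i)|1⟩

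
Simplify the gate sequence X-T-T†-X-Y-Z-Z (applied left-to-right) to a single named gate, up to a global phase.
Y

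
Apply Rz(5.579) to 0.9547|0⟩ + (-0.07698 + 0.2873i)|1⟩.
(-0.8961 - 0.3292i)|0⟩ + (-0.02682 - 0.2962i)|1⟩

Rz(5.579) = [[e^(−iθ/2), 0], [0, e^(iθ/2)]] with e^(±iθ/2) = cos(θ/2) ± i·sin(θ/2); θ = 5.579, cos(θ/2) ≈ -0.938653, sin(θ/2) ≈ 0.344863.
With a = amp(|0⟩) = 0.9547 and b = amp(|1⟩) = (-0.07698 + 0.2873i):
new amp(|0⟩) = (-0.938653 - 0.344863i)·a = (-0.8961 - 0.3292i)
new amp(|1⟩) = (-0.938653 + 0.344863i)·b = (-0.02682 - 0.2962i)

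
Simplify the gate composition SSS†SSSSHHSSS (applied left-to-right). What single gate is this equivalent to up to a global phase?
I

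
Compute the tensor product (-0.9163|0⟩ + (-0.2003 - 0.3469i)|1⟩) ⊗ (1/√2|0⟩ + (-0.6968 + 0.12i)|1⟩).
-0.6479|00⟩ + (0.6385 - 0.11i)|01⟩ + (-0.1416 - 0.2453i)|10⟩ + (0.1812 + 0.2177i)|11⟩

amp(|b₁b₂…⟩) = product of the factor amplitudes for bits b₁, b₂, …; only kets whose every factor amplitude is nonzero survive.
|00⟩: (-0.9163)(1/√2) = -0.6479
|01⟩: (-0.9163)(-0.6968 + 0.12i) = (0.6385 - 0.11i)
|10⟩: (-0.2003 - 0.3469i)(1/√2) = (-0.1416 - 0.2453i)
|11⟩: (-0.2003 - 0.3469i)(-0.6968 + 0.12i) = (0.1812 + 0.2177i)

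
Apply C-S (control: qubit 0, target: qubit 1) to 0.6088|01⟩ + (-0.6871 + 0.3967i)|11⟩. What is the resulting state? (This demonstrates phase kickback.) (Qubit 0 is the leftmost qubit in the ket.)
0.6088|01⟩ + (-0.3967 - 0.6871i)|11⟩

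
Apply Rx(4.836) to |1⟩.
-0.6621i|0⟩ - 0.7494|1⟩

Rx(4.836) = [[cos(θ/2), −i·sin(θ/2)], [−i·sin(θ/2), cos(θ/2)]]; θ = 4.836, cos(θ/2) ≈ -0.749432, sin(θ/2) ≈ 0.662081.
With a = amp(|0⟩) = 0 and b = amp(|1⟩) = 1:
new amp(|0⟩) = (-0.749432)·a + (-0.662081i)·b = -0.6621i
new amp(|1⟩) = (-0.662081i)·a + (-0.749432)·b = -0.7494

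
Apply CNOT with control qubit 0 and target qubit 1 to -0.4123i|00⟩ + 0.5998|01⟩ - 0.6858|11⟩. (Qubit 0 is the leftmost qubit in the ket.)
-0.4123i|00⟩ + 0.5998|01⟩ - 0.6858|10⟩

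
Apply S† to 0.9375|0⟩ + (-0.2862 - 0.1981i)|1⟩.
0.9375|0⟩ + (-0.1981 + 0.2862i)|1⟩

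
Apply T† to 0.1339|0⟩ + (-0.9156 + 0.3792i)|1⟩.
0.1339|0⟩ + (-0.3793 + 0.9156i)|1⟩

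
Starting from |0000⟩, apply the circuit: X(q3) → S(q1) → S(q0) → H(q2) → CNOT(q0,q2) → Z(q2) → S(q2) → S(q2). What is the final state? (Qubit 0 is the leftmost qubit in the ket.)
1/√2|0001⟩ + 1/√2|0011⟩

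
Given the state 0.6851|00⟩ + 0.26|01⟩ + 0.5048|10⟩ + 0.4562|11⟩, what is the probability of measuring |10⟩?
0.2548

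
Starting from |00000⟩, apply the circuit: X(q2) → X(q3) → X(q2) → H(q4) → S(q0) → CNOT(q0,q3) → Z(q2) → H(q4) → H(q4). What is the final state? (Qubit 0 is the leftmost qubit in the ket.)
1/√2|00010⟩ + 1/√2|00011⟩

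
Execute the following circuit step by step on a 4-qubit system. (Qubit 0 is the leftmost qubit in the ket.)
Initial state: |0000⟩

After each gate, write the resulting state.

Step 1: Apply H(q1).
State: 1/√2|0000⟩ + 1/√2|0100⟩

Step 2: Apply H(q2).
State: 1/2|0000⟩ + 1/2|0010⟩ + 1/2|0100⟩ + 1/2|0110⟩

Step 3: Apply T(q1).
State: 1/2|0000⟩ + 1/2|0010⟩ + (1/√8 + (1/√8)i)|0100⟩ + (1/√8 + (1/√8)i)|0110⟩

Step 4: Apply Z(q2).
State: 1/2|0000⟩ - 1/2|0010⟩ + (1/√8 + (1/√8)i)|0100⟩ + (-1/√8 - (1/√8)i)|0110⟩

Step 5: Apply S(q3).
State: 1/2|0000⟩ - 1/2|0010⟩ + (1/√8 + (1/√8)i)|0100⟩ + (-1/√8 - (1/√8)i)|0110⟩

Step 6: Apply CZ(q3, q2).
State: 1/2|0000⟩ - 1/2|0010⟩ + (1/√8 + (1/√8)i)|0100⟩ + (-1/√8 - (1/√8)i)|0110⟩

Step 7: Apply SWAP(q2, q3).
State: 1/2|0000⟩ - 1/2|0001⟩ + (1/√8 + (1/√8)i)|0100⟩ + (-1/√8 - (1/√8)i)|0101⟩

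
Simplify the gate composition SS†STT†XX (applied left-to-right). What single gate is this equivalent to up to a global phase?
S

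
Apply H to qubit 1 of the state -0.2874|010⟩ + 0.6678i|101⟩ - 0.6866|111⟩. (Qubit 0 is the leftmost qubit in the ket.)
-0.2032|000⟩ + 0.2032|010⟩ + (-0.4855 + 0.4722i)|101⟩ + (0.4855 + 0.4722i)|111⟩

H on qubit 1 mixes each pair of kets that differ only in qubit 1: amplitudes (a, b) of (|…0…⟩, |…1…⟩) become ((a + b)/√2, (a − b)/√2). Kets absent from the input have amplitude 0.
(|000⟩, |010⟩): (a, b) = (0, -0.2874) → (-0.2032, 0.2032)
(|101⟩, |111⟩): (a, b) = (0.6678i, -0.6866) → ((-0.4855 + 0.4722i), (0.4855 + 0.4722i))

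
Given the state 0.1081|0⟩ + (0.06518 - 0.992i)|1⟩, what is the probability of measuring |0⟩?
0.01169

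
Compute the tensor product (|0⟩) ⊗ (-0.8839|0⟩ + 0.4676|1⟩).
-0.8839|00⟩ + 0.4676|01⟩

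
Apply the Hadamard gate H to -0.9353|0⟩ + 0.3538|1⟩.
-0.4112|0⟩ - 0.9115|1⟩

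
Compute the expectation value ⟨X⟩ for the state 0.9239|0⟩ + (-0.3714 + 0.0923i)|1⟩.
-0.6863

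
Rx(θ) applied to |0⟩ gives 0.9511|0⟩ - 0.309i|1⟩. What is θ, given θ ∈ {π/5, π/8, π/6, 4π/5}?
π/5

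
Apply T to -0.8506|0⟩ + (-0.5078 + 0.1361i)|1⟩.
-0.8506|0⟩ + (-0.4553 - 0.2628i)|1⟩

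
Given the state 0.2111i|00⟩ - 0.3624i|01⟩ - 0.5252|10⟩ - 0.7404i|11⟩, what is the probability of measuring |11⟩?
0.5482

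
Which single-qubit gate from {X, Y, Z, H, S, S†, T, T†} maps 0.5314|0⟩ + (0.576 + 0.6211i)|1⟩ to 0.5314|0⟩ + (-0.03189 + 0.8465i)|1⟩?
T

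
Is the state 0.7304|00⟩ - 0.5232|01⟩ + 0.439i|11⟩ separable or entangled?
Entangled

Writing the state as a|00⟩ + b|01⟩ + c|10⟩ + d|11⟩, it is a product state iff ad − bc = 0.
Here (a, b, c, d) = (0.7304, -0.5232, 0, 0.439i): ad − bc = (0.7304)(0.439i) − (-0.5232)(0) = 0.3206i ≠ 0, so the state is entangled.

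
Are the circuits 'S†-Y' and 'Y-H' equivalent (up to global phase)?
No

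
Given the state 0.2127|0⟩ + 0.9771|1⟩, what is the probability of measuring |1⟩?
0.9547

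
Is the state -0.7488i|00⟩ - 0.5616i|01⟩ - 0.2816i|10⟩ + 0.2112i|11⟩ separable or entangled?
Entangled

Writing the state as a|00⟩ + b|01⟩ + c|10⟩ + d|11⟩, it is a product state iff ad − bc = 0.
Here (a, b, c, d) = (-0.7488i, -0.5616i, -0.2816i, 0.2112i): ad − bc = (-0.7488i)(0.2112i) − (-0.5616i)(-0.2816i) = 0.3163 ≠ 0, so the state is entangled.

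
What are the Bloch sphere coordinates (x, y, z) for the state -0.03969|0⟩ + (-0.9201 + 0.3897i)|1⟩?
(0.07304, -0.03093, -0.9969)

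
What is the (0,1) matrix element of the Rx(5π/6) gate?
-0.9659i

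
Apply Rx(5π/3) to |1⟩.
-(1/2)i|0⟩ - 0.866|1⟩

Rx(5π/3) = [[cos(θ/2), −i·sin(θ/2)], [−i·sin(θ/2), cos(θ/2)]]; θ = 5π/3, cos(θ/2) ≈ -0.866025, sin(θ/2) ≈ 0.5.
With a = amp(|0⟩) = 0 and b = amp(|1⟩) = 1:
new amp(|0⟩) = (-0.866025)·a + (-0.5i)·b = -(1/2)i
new amp(|1⟩) = (-0.5i)·a + (-0.866025)·b = -0.866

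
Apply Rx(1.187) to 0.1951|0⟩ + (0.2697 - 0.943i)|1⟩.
(-0.3657 - 0.1508i)|0⟩ + (0.2236 - 0.8908i)|1⟩

Rx(1.187) = [[cos(θ/2), −i·sin(θ/2)], [−i·sin(θ/2), cos(θ/2)]]; θ = 1.187, cos(θ/2) ≈ 0.828988, sin(θ/2) ≈ 0.559266.
With a = amp(|0⟩) = 0.1951 and b = amp(|1⟩) = (0.2697 - 0.943i):
new amp(|0⟩) = (0.828988)·a + (-0.559266i)·b = (-0.3657 - 0.1508i)
new amp(|1⟩) = (-0.559266i)·a + (0.828988)·b = (0.2236 - 0.8908i)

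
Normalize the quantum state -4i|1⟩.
-i|1⟩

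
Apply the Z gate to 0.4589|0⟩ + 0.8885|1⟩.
0.4589|0⟩ - 0.8885|1⟩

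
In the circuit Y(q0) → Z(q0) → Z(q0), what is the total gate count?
3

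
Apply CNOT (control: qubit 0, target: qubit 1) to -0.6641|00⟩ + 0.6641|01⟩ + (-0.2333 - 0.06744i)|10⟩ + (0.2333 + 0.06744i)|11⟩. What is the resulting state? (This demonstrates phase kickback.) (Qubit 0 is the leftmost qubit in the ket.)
-0.6641|00⟩ + 0.6641|01⟩ + (0.2333 + 0.06744i)|10⟩ + (-0.2333 - 0.06744i)|11⟩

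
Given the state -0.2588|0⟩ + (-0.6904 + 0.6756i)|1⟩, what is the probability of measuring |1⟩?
0.9331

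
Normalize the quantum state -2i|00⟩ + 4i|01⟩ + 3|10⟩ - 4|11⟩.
-0.2981i|00⟩ + 0.5963i|01⟩ + 1/√5|10⟩ - 0.5963|11⟩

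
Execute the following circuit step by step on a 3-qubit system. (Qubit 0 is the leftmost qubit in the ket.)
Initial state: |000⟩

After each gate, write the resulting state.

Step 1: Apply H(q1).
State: 1/√2|000⟩ + 1/√2|010⟩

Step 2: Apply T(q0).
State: 1/√2|000⟩ + 1/√2|010⟩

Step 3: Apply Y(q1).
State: -(1/√2)i|000⟩ + (1/√2)i|010⟩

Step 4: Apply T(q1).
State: -(1/√2)i|000⟩ + (-1/2 + (1/2)i)|010⟩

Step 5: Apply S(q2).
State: -(1/√2)i|000⟩ + (-1/2 + (1/2)i)|010⟩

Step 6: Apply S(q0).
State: -(1/√2)i|000⟩ + (-1/2 + (1/2)i)|010⟩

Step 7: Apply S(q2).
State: -(1/√2)i|000⟩ + (-1/2 + (1/2)i)|010⟩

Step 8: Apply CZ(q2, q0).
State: -(1/√2)i|000⟩ + (-1/2 + (1/2)i)|010⟩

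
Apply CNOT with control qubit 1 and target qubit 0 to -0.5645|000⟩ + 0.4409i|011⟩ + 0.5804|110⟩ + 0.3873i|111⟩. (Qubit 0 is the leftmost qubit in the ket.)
-0.5645|000⟩ + 0.5804|010⟩ + 0.3873i|011⟩ + 0.4409i|111⟩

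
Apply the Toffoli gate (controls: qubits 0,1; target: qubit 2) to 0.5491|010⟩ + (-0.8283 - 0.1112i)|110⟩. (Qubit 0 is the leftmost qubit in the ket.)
0.5491|010⟩ + (-0.8283 - 0.1112i)|111⟩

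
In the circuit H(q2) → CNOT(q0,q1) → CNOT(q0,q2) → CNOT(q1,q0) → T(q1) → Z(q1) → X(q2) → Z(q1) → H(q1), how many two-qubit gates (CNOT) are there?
3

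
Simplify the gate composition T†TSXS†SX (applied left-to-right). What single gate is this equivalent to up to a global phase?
S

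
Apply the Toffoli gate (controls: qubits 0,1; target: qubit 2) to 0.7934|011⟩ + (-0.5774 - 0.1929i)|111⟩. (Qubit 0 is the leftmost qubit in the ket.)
0.7934|011⟩ + (-0.5774 - 0.1929i)|110⟩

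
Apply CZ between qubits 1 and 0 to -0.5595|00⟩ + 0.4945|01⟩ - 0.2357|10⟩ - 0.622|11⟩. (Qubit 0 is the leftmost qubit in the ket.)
-0.5595|00⟩ + 0.4945|01⟩ - 0.2357|10⟩ + 0.622|11⟩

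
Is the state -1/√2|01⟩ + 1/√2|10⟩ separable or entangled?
Entangled

Writing the state as a|00⟩ + b|01⟩ + c|10⟩ + d|11⟩, it is a product state iff ad − bc = 0.
Here (a, b, c, d) = (0, -1/√2, 1/√2, 0): ad − bc = (0)(0) − (-1/√2)(1/√2) = 1/2 ≠ 0, so the state is entangled.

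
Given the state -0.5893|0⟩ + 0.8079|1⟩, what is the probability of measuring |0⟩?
0.3473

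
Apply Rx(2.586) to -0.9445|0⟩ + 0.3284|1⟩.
(-0.259 - 0.3158i)|0⟩ + (0.09006 + 0.9083i)|1⟩

Rx(2.586) = [[cos(θ/2), −i·sin(θ/2)], [−i·sin(θ/2), cos(θ/2)]]; θ = 2.586, cos(θ/2) ≈ 0.274237, sin(θ/2) ≈ 0.961662.
With a = amp(|0⟩) = -0.9445 and b = amp(|1⟩) = 0.3284:
new amp(|0⟩) = (0.274237)·a + (-0.961662i)·b = (-0.259 - 0.3158i)
new amp(|1⟩) = (-0.961662i)·a + (0.274237)·b = (0.09006 + 0.9083i)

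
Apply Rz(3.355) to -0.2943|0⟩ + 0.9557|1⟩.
(0.03134 + 0.2926i)|0⟩ + (-0.1018 + 0.9503i)|1⟩

Rz(3.355) = [[e^(−iθ/2), 0], [0, e^(iθ/2)]] with e^(±iθ/2) = cos(θ/2) ± i·sin(θ/2); θ = 3.355, cos(θ/2) ≈ -0.106501, sin(θ/2) ≈ 0.994313.
With a = amp(|0⟩) = -0.2943 and b = amp(|1⟩) = 0.9557:
new amp(|0⟩) = (-0.106501 - 0.994313i)·a = (0.03134 + 0.2926i)
new amp(|1⟩) = (-0.106501 + 0.994313i)·b = (-0.1018 + 0.9503i)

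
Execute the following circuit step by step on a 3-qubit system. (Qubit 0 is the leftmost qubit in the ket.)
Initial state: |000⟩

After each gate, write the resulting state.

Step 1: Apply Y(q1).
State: i|010⟩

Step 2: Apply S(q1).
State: -|010⟩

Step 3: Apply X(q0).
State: -|110⟩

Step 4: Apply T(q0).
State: (-1/√2 - (1/√2)i)|110⟩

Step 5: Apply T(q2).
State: (-1/√2 - (1/√2)i)|110⟩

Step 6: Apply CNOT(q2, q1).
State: (-1/√2 - (1/√2)i)|110⟩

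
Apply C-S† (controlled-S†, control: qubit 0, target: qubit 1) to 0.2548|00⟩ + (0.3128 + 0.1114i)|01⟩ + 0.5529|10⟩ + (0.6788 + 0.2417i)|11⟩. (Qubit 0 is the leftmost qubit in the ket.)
0.2548|00⟩ + (0.3128 + 0.1114i)|01⟩ + 0.5529|10⟩ + (0.2417 - 0.6788i)|11⟩

C-S† leaves the control-|0⟩ kets |00⟩, |01⟩ unchanged and applies S† to qubit 1 on the control-|1⟩ pair (|10⟩, |11⟩).
S† = [[1, 0], [0, -i]].
With a = amp(|10⟩) = 0.5529 and b = amp(|11⟩) = (0.6788 + 0.2417i):
new amp(|10⟩) = (1)·a = 0.5529
new amp(|11⟩) = (-i)·b = (0.2417 - 0.6788i)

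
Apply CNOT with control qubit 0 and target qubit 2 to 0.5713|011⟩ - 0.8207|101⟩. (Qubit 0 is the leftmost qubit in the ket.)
0.5713|011⟩ - 0.8207|100⟩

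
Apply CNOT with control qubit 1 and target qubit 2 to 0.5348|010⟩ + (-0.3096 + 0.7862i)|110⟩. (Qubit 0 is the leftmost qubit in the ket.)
0.5348|011⟩ + (-0.3096 + 0.7862i)|111⟩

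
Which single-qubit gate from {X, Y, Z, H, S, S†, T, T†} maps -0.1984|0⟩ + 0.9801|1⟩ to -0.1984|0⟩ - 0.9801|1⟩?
Z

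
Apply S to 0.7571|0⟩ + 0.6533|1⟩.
0.7571|0⟩ + 0.6533i|1⟩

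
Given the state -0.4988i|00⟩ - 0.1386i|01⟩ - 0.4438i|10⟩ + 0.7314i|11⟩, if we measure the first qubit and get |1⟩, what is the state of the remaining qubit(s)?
-0.5188i|0⟩ + 0.8549i|1⟩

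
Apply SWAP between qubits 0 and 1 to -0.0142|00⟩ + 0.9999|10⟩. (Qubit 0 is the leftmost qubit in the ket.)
-0.0142|00⟩ + 0.9999|01⟩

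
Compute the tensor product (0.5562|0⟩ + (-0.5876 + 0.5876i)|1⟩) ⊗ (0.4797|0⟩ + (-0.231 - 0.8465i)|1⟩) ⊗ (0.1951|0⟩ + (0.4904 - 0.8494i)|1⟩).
0.05205|000⟩ + (0.1308 - 0.2266i)|001⟩ + (-0.02507 - 0.09186i)|010⟩ + (-0.4629 - 0.1218i)|011⟩ + (-0.05499 + 0.05499i)|100⟩ + (0.1012 + 0.3777i)|101⟩ + (0.1235 + 0.07056i)|110⟩ + (0.6177 - 0.3604i)|111⟩

amp(|b₁b₂…⟩) = product of the factor amplitudes for bits b₁, b₂, …; only kets whose every factor amplitude is nonzero survive.
|000⟩: (0.5562)(0.4797)(0.1951) = 0.05205
|001⟩: (0.5562)(0.4797)(0.4904 - 0.8494i) = (0.1308 - 0.2266i)
|010⟩: (0.5562)(-0.231 - 0.8465i)(0.1951) = (-0.02507 - 0.09186i)
|011⟩: (0.5562)(-0.231 - 0.8465i)(0.4904 - 0.8494i) = (-0.4629 - 0.1218i)
|100⟩: (-0.5876 + 0.5876i)(0.4797)(0.1951) = (-0.05499 + 0.05499i)
|101⟩: (-0.5876 + 0.5876i)(0.4797)(0.4904 - 0.8494i) = (0.1012 + 0.3777i)
|110⟩: (-0.5876 + 0.5876i)(-0.231 - 0.8465i)(0.1951) = (0.1235 + 0.07056i)
|111⟩: (-0.5876 + 0.5876i)(-0.231 - 0.8465i)(0.4904 - 0.8494i) = (0.6177 - 0.3604i)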